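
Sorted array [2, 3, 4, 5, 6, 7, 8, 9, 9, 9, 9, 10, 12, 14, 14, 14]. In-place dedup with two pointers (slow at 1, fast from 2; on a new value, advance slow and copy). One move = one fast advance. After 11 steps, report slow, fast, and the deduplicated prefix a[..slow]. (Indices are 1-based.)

slow=9, fast=13, prefix=[2, 3, 4, 5, 6, 7, 8, 9, 10]

(s=1,f=2) a[fast]=3≠a[slow]=2 write a[2]=3 → slow++,fast++
(s=2,f=3) a[fast]=4≠a[slow]=3 write a[3]=4 → slow++,fast++
(s=3,f=4) a[fast]=5≠a[slow]=4 write a[4]=5 → slow++,fast++
(s=4,f=5) a[fast]=6≠a[slow]=5 write a[5]=6 → slow++,fast++
(s=5,f=6) a[fast]=7≠a[slow]=6 write a[6]=7 → slow++,fast++
(s=6,f=7) a[fast]=8≠a[slow]=7 write a[7]=8 → slow++,fast++
(s=7,f=8) a[fast]=9≠a[slow]=8 write a[8]=9 → slow++,fast++
(s=8,f=9) a[fast]=9=a[slow] dup → fast++
(s=8,f=10) a[fast]=9=a[slow] dup → fast++
(s=8,f=11) a[fast]=9=a[slow] dup → fast++
(s=8,f=12) a[fast]=10≠a[slow]=9 write a[9]=10 → slow++,fast++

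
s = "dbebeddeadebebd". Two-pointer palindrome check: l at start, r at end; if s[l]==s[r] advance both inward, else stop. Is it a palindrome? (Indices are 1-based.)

not a palindrome (mismatch at 7,9)

[1,15] 'd'=='d' → l++,r--
[2,14] 'b'=='b' → l++,r--
[3,13] 'e'=='e' → l++,r--
[4,12] 'b'=='b' → l++,r--
[5,11] 'e'=='e' → l++,r--
[6,10] 'd'=='d' → l++,r--
[7,9] 'd'!='a' → stop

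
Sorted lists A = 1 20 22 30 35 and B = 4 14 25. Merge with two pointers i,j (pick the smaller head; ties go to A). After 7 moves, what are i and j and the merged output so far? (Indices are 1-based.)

[i=1,j=1] A[i]=1<=B[j]=4 take 1 → i++
[i=2,j=1] A[i]=20>B[j]=4 take 4 → j++
[i=2,j=2] A[i]=20>B[j]=14 take 14 → j++
[i=2,j=3] A[i]=20<=B[j]=25 take 20 → i++
[i=3,j=3] A[i]=22<=B[j]=25 take 22 → i++
[i=4,j=3] A[i]=30>B[j]=25 take 25 → j++
[i=4,j=4] B done, take A[i]=30 → i++

i=5, j=4, merged so far=[1, 4, 14, 20, 22, 25, 30]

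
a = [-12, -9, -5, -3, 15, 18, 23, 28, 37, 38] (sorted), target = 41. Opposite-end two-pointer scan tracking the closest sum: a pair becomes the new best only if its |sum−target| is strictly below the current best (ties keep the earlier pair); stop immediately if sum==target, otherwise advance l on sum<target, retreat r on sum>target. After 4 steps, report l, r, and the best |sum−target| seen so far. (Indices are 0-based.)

l=4, r=9, best |Δ|=6

l=0 r=9: -12+38=26 d=15 *, l++
l=1 r=9: -9+38=29 d=12 *, l++
l=2 r=9: -5+38=33 d=8 *, l++
l=3 r=9: -3+38=35 d=6 *, l++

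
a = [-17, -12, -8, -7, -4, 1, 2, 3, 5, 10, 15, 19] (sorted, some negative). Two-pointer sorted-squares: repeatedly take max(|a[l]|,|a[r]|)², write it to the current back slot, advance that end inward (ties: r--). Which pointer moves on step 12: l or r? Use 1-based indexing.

r

l=1 r=12: |-17|<=|19| out[12]=361, r--
l=1 r=11: |-17|>|15| out[11]=289, l++
l=2 r=11: |-12|<=|15| out[10]=225, r--
l=2 r=10: |-12|>|10| out[9]=144, l++
l=3 r=10: |-8|<=|10| out[8]=100, r--
l=3 r=9: |-8|>|5| out[7]=64, l++
l=4 r=9: |-7|>|5| out[6]=49, l++
l=5 r=9: |-4|<=|5| out[5]=25, r--
l=5 r=8: |-4|>|3| out[4]=16, l++
l=6 r=8: |1|<=|3| out[3]=9, r--
l=6 r=7: |1|<=|2| out[2]=4, r--
l=6 r=6: |1|<=|1| out[1]=1, r--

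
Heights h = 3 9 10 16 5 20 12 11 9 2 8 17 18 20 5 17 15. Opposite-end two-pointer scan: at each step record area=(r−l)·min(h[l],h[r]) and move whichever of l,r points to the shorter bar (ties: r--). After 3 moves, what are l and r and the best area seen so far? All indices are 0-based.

l=0 r=16: min(3,15)*16=48 best=48 *, l++
l=1 r=16: min(9,15)*15=135 best=135 *, l++
l=2 r=16: min(10,15)*14=140 best=140 *, l++

l=3, r=16, best area=140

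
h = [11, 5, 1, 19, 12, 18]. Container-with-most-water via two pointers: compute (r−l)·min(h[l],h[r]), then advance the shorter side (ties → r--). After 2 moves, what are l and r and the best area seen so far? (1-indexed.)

[1,6] min(11,18)*5=55 best=55 * → l++
[2,6] min(5,18)*4=20 best=55 → l++

l=3, r=6, best area=55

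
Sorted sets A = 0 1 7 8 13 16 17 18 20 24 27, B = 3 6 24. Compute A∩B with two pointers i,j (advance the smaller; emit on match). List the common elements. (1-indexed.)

intersection = [24]

i=1 j=1: 0<3, i++
i=2 j=1: 1<3, i++
i=3 j=1: 7>3, j++
i=3 j=2: 7>6, j++
i=3 j=3: 7<24, i++
i=4 j=3: 8<24, i++
i=5 j=3: 13<24, i++
i=6 j=3: 16<24, i++
i=7 j=3: 17<24, i++
i=8 j=3: 18<24, i++
i=9 j=3: 20<24, i++
i=10 j=3: 24==24 emit, i++,j++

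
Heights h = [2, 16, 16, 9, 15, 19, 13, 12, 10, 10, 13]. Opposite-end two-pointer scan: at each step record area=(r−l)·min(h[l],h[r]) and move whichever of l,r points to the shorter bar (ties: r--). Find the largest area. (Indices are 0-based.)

l=0 r=10: min(2,13)*10=20 best=20 *, l++
l=1 r=10: min(16,13)*9=117 best=117 *, r--
l=1 r=9: min(16,10)*8=80 best=117, r--
l=1 r=8: min(16,10)*7=70 best=117, r--
l=1 r=7: min(16,12)*6=72 best=117, r--
l=1 r=6: min(16,13)*5=65 best=117, r--
l=1 r=5: min(16,19)*4=64 best=117, l++
l=2 r=5: min(16,19)*3=48 best=117, l++
l=3 r=5: min(9,19)*2=18 best=117, l++
l=4 r=5: min(15,19)*1=15 best=117, l++

max area = 117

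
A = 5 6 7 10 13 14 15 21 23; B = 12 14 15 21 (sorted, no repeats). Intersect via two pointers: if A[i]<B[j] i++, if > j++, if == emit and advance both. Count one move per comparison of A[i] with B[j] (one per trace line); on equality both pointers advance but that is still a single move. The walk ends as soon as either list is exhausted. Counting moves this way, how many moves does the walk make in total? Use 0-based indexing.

9 moves

[i=0,j=0] 5<12 → i++
[i=1,j=0] 6<12 → i++
[i=2,j=0] 7<12 → i++
[i=3,j=0] 10<12 → i++
[i=4,j=0] 13>12 → j++
[i=4,j=1] 13<14 → i++
[i=5,j=1] 14==14 emit → i++,j++
[i=6,j=2] 15==15 emit → i++,j++
[i=7,j=3] 21==21 emit → i++,j++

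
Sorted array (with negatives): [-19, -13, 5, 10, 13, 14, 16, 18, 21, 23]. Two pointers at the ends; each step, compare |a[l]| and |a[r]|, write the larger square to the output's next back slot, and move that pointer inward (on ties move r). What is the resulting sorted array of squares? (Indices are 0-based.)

[0,9] |-19|<=|23| out[9]=529 → r--
[0,8] |-19|<=|21| out[8]=441 → r--
[0,7] |-19|>|18| out[7]=361 → l++
[1,7] |-13|<=|18| out[6]=324 → r--
[1,6] |-13|<=|16| out[5]=256 → r--
[1,5] |-13|<=|14| out[4]=196 → r--
[1,4] |-13|<=|13| out[3]=169 → r--
[1,3] |-13|>|10| out[2]=169 → l++
[2,3] |5|<=|10| out[1]=100 → r--
[2,2] |5|<=|5| out[0]=25 → r--

[25, 100, 169, 169, 196, 256, 324, 361, 441, 529]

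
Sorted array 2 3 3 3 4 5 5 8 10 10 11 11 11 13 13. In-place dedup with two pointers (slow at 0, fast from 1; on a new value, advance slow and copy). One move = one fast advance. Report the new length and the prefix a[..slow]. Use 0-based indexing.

length 8; prefix = [2, 3, 4, 5, 8, 10, 11, 13]

(s=0,f=1) a[fast]=3≠a[slow]=2 write a[1]=3 → slow++,fast++
(s=1,f=2) a[fast]=3=a[slow] dup → fast++
(s=1,f=3) a[fast]=3=a[slow] dup → fast++
(s=1,f=4) a[fast]=4≠a[slow]=3 write a[2]=4 → slow++,fast++
(s=2,f=5) a[fast]=5≠a[slow]=4 write a[3]=5 → slow++,fast++
(s=3,f=6) a[fast]=5=a[slow] dup → fast++
(s=3,f=7) a[fast]=8≠a[slow]=5 write a[4]=8 → slow++,fast++
(s=4,f=8) a[fast]=10≠a[slow]=8 write a[5]=10 → slow++,fast++
(s=5,f=9) a[fast]=10=a[slow] dup → fast++
(s=5,f=10) a[fast]=11≠a[slow]=10 write a[6]=11 → slow++,fast++
(s=6,f=11) a[fast]=11=a[slow] dup → fast++
(s=6,f=12) a[fast]=11=a[slow] dup → fast++
(s=6,f=13) a[fast]=13≠a[slow]=11 write a[7]=13 → slow++,fast++
(s=7,f=14) a[fast]=13=a[slow] dup → fast++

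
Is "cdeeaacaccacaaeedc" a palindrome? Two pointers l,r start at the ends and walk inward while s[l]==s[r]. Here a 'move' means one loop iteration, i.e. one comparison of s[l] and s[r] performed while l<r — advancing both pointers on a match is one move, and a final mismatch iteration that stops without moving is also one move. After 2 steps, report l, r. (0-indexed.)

l=2, r=15

l=0 r=17: 'c'=='c', l++,r--
l=1 r=16: 'd'=='d', l++,r--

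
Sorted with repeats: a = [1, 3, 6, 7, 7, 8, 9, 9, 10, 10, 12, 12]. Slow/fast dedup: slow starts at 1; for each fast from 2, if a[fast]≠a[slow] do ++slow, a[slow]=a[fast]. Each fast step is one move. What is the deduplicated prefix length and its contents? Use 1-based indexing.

length 8; prefix = [1, 3, 6, 7, 8, 9, 10, 12]

slow=1 fast=2: a[fast]=3≠a[slow]=1 write a[2]=3, slow++,fast++
slow=2 fast=3: a[fast]=6≠a[slow]=3 write a[3]=6, slow++,fast++
slow=3 fast=4: a[fast]=7≠a[slow]=6 write a[4]=7, slow++,fast++
slow=4 fast=5: a[fast]=7=a[slow] dup, fast++
slow=4 fast=6: a[fast]=8≠a[slow]=7 write a[5]=8, slow++,fast++
slow=5 fast=7: a[fast]=9≠a[slow]=8 write a[6]=9, slow++,fast++
slow=6 fast=8: a[fast]=9=a[slow] dup, fast++
slow=6 fast=9: a[fast]=10≠a[slow]=9 write a[7]=10, slow++,fast++
slow=7 fast=10: a[fast]=10=a[slow] dup, fast++
slow=7 fast=11: a[fast]=12≠a[slow]=10 write a[8]=12, slow++,fast++
slow=8 fast=12: a[fast]=12=a[slow] dup, fast++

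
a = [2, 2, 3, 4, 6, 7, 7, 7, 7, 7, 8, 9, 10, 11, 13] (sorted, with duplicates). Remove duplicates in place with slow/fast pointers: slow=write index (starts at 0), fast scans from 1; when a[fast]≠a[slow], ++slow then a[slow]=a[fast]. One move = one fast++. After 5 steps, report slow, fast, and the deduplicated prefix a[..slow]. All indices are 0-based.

(s=0,f=1) a[fast]=2=a[slow] dup → fast++
(s=0,f=2) a[fast]=3≠a[slow]=2 write a[1]=3 → slow++,fast++
(s=1,f=3) a[fast]=4≠a[slow]=3 write a[2]=4 → slow++,fast++
(s=2,f=4) a[fast]=6≠a[slow]=4 write a[3]=6 → slow++,fast++
(s=3,f=5) a[fast]=7≠a[slow]=6 write a[4]=7 → slow++,fast++

slow=4, fast=6, prefix=[2, 3, 4, 6, 7]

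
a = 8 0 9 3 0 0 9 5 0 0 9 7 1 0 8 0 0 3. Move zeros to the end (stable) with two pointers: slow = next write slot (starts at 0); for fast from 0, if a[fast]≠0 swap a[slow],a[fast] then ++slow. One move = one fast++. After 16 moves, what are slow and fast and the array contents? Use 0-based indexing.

slow=0 fast=0: a[fast]=8≠0 swap→a[0]=8, slow++,fast++
slow=1 fast=1: a[fast]=0, fast++
slow=1 fast=2: a[fast]=9≠0 swap→a[1]=9, slow++,fast++
slow=2 fast=3: a[fast]=3≠0 swap→a[2]=3, slow++,fast++
slow=3 fast=4: a[fast]=0, fast++
slow=3 fast=5: a[fast]=0, fast++
slow=3 fast=6: a[fast]=9≠0 swap→a[3]=9, slow++,fast++
slow=4 fast=7: a[fast]=5≠0 swap→a[4]=5, slow++,fast++
slow=5 fast=8: a[fast]=0, fast++
slow=5 fast=9: a[fast]=0, fast++
slow=5 fast=10: a[fast]=9≠0 swap→a[5]=9, slow++,fast++
slow=6 fast=11: a[fast]=7≠0 swap→a[6]=7, slow++,fast++
slow=7 fast=12: a[fast]=1≠0 swap→a[7]=1, slow++,fast++
slow=8 fast=13: a[fast]=0, fast++
slow=8 fast=14: a[fast]=8≠0 swap→a[8]=8, slow++,fast++
slow=9 fast=15: a[fast]=0, fast++

slow=9, fast=16, a=[8, 9, 3, 9, 5, 9, 7, 1, 8, 0, 0, 0, 0, 0, 0, 0, 0, 3]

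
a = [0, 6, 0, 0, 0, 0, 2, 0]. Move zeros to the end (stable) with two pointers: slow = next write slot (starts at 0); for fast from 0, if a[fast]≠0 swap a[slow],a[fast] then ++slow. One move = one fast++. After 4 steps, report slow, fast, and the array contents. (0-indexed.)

(s=0,f=0) a[fast]=0 → fast++
(s=0,f=1) a[fast]=6≠0 swap→a[0]=6 → slow++,fast++
(s=1,f=2) a[fast]=0 → fast++
(s=1,f=3) a[fast]=0 → fast++

slow=1, fast=4, a=[6, 0, 0, 0, 0, 0, 2, 0]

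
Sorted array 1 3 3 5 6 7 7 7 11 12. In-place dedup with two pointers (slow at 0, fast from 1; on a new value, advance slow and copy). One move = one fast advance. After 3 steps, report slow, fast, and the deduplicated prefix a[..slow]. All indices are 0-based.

slow=0 fast=1: a[fast]=3≠a[slow]=1 write a[1]=3, slow++,fast++
slow=1 fast=2: a[fast]=3=a[slow] dup, fast++
slow=1 fast=3: a[fast]=5≠a[slow]=3 write a[2]=5, slow++,fast++

slow=2, fast=4, prefix=[1, 3, 5]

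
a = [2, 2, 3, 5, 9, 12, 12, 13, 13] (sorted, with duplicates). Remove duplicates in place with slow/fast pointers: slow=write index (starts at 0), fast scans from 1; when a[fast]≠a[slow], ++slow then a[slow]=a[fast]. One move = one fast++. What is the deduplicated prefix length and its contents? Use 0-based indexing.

slow=0 fast=1: a[fast]=2=a[slow] dup, fast++
slow=0 fast=2: a[fast]=3≠a[slow]=2 write a[1]=3, slow++,fast++
slow=1 fast=3: a[fast]=5≠a[slow]=3 write a[2]=5, slow++,fast++
slow=2 fast=4: a[fast]=9≠a[slow]=5 write a[3]=9, slow++,fast++
slow=3 fast=5: a[fast]=12≠a[slow]=9 write a[4]=12, slow++,fast++
slow=4 fast=6: a[fast]=12=a[slow] dup, fast++
slow=4 fast=7: a[fast]=13≠a[slow]=12 write a[5]=13, slow++,fast++
slow=5 fast=8: a[fast]=13=a[slow] dup, fast++

length 6; prefix = [2, 3, 5, 9, 12, 13]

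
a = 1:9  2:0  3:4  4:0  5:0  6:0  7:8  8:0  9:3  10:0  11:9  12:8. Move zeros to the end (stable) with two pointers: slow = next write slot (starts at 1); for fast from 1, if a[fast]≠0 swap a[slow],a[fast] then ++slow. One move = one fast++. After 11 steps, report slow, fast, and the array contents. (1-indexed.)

slow=6, fast=12, a=[9, 4, 8, 3, 9, 0, 0, 0, 0, 0, 0, 8]

slow=1 fast=1: a[fast]=9≠0 swap→a[1]=9, slow++,fast++
slow=2 fast=2: a[fast]=0, fast++
slow=2 fast=3: a[fast]=4≠0 swap→a[2]=4, slow++,fast++
slow=3 fast=4: a[fast]=0, fast++
slow=3 fast=5: a[fast]=0, fast++
slow=3 fast=6: a[fast]=0, fast++
slow=3 fast=7: a[fast]=8≠0 swap→a[3]=8, slow++,fast++
slow=4 fast=8: a[fast]=0, fast++
slow=4 fast=9: a[fast]=3≠0 swap→a[4]=3, slow++,fast++
slow=5 fast=10: a[fast]=0, fast++
slow=5 fast=11: a[fast]=9≠0 swap→a[5]=9, slow++,fast++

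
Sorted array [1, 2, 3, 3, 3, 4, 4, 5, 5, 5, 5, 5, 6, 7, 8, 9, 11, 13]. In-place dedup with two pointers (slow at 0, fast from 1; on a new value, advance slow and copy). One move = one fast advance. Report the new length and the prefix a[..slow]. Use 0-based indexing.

slow=0 fast=1: a[fast]=2≠a[slow]=1 write a[1]=2, slow++,fast++
slow=1 fast=2: a[fast]=3≠a[slow]=2 write a[2]=3, slow++,fast++
slow=2 fast=3: a[fast]=3=a[slow] dup, fast++
slow=2 fast=4: a[fast]=3=a[slow] dup, fast++
slow=2 fast=5: a[fast]=4≠a[slow]=3 write a[3]=4, slow++,fast++
slow=3 fast=6: a[fast]=4=a[slow] dup, fast++
slow=3 fast=7: a[fast]=5≠a[slow]=4 write a[4]=5, slow++,fast++
slow=4 fast=8: a[fast]=5=a[slow] dup, fast++
slow=4 fast=9: a[fast]=5=a[slow] dup, fast++
slow=4 fast=10: a[fast]=5=a[slow] dup, fast++
slow=4 fast=11: a[fast]=5=a[slow] dup, fast++
slow=4 fast=12: a[fast]=6≠a[slow]=5 write a[5]=6, slow++,fast++
slow=5 fast=13: a[fast]=7≠a[slow]=6 write a[6]=7, slow++,fast++
slow=6 fast=14: a[fast]=8≠a[slow]=7 write a[7]=8, slow++,fast++
slow=7 fast=15: a[fast]=9≠a[slow]=8 write a[8]=9, slow++,fast++
slow=8 fast=16: a[fast]=11≠a[slow]=9 write a[9]=11, slow++,fast++
slow=9 fast=17: a[fast]=13≠a[slow]=11 write a[10]=13, slow++,fast++

length 11; prefix = [1, 2, 3, 4, 5, 6, 7, 8, 9, 11, 13]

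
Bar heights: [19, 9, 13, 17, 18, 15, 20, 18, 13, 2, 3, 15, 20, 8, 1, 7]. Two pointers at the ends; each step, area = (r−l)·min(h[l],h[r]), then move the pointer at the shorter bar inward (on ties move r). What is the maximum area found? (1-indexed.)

max area = 228

[1,16] min(19,7)*15=105 best=105 * → r--
[1,15] min(19,1)*14=14 best=105 → r--
[1,14] min(19,8)*13=104 best=105 → r--
[1,13] min(19,20)*12=228 best=228 * → l++
[2,13] min(9,20)*11=99 best=228 → l++
[3,13] min(13,20)*10=130 best=228 → l++
[4,13] min(17,20)*9=153 best=228 → l++
[5,13] min(18,20)*8=144 best=228 → l++
[6,13] min(15,20)*7=105 best=228 → l++
[7,13] min(20,20)*6=120 best=228 → r--
[7,12] min(20,15)*5=75 best=228 → r--
[7,11] min(20,3)*4=12 best=228 → r--
[7,10] min(20,2)*3=6 best=228 → r--
[7,9] min(20,13)*2=26 best=228 → r--
[7,8] min(20,18)*1=18 best=228 → r--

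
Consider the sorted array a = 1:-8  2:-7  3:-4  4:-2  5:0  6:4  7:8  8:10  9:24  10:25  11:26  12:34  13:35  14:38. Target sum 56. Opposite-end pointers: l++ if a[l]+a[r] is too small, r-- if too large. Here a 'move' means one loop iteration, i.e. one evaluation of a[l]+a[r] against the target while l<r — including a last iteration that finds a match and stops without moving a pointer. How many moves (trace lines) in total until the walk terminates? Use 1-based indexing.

[1,14] -8+38=30 <56 → l++
[2,14] -7+38=31 <56 → l++
[3,14] -4+38=34 <56 → l++
[4,14] -2+38=36 <56 → l++
[5,14] 0+38=38 <56 → l++
[6,14] 4+38=42 <56 → l++
[7,14] 8+38=46 <56 → l++
[8,14] 10+38=48 <56 → l++
[9,14] 24+38=62 >56 → r--
[9,13] 24+35=59 >56 → r--
[9,12] 24+34=58 >56 → r--
[9,11] 24+26=50 <56 → l++
[10,11] 25+26=51 <56 → l++

13 moves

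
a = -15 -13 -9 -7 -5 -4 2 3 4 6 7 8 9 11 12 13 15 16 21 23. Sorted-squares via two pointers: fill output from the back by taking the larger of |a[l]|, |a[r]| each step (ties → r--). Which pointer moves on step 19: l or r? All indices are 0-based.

[0,19] |-15|<=|23| out[19]=529 → r--
[0,18] |-15|<=|21| out[18]=441 → r--
[0,17] |-15|<=|16| out[17]=256 → r--
[0,16] |-15|<=|15| out[16]=225 → r--
[0,15] |-15|>|13| out[15]=225 → l++
[1,15] |-13|<=|13| out[14]=169 → r--
[1,14] |-13|>|12| out[13]=169 → l++
[2,14] |-9|<=|12| out[12]=144 → r--
[2,13] |-9|<=|11| out[11]=121 → r--
[2,12] |-9|<=|9| out[10]=81 → r--
[2,11] |-9|>|8| out[9]=81 → l++
[3,11] |-7|<=|8| out[8]=64 → r--
[3,10] |-7|<=|7| out[7]=49 → r--
[3,9] |-7|>|6| out[6]=49 → l++
[4,9] |-5|<=|6| out[5]=36 → r--
[4,8] |-5|>|4| out[4]=25 → l++
[5,8] |-4|<=|4| out[3]=16 → r--
[5,7] |-4|>|3| out[2]=16 → l++
[6,7] |2|<=|3| out[1]=9 → r--

r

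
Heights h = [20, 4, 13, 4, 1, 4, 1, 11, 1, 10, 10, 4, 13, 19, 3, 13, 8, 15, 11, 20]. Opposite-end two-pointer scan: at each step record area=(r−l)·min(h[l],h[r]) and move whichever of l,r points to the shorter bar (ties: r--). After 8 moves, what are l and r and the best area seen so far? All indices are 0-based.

[0,19] min(20,20)*19=380 best=380 * → r--
[0,18] min(20,11)*18=198 best=380 → r--
[0,17] min(20,15)*17=255 best=380 → r--
[0,16] min(20,8)*16=128 best=380 → r--
[0,15] min(20,13)*15=195 best=380 → r--
[0,14] min(20,3)*14=42 best=380 → r--
[0,13] min(20,19)*13=247 best=380 → r--
[0,12] min(20,13)*12=156 best=380 → r--

l=0, r=11, best area=380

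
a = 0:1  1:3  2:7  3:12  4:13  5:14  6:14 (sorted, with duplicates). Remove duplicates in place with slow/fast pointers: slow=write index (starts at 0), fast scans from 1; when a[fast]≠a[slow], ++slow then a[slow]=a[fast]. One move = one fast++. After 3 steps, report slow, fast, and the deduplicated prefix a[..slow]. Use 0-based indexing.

(s=0,f=1) a[fast]=3≠a[slow]=1 write a[1]=3 → slow++,fast++
(s=1,f=2) a[fast]=7≠a[slow]=3 write a[2]=7 → slow++,fast++
(s=2,f=3) a[fast]=12≠a[slow]=7 write a[3]=12 → slow++,fast++

slow=3, fast=4, prefix=[1, 3, 7, 12]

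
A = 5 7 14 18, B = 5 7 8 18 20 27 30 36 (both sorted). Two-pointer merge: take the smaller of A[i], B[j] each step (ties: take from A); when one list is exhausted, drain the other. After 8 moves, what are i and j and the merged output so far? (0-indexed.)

i=0 j=0: A[i]=5<=B[j]=5 take 5, i++
i=1 j=0: A[i]=7>B[j]=5 take 5, j++
i=1 j=1: A[i]=7<=B[j]=7 take 7, i++
i=2 j=1: A[i]=14>B[j]=7 take 7, j++
i=2 j=2: A[i]=14>B[j]=8 take 8, j++
i=2 j=3: A[i]=14<=B[j]=18 take 14, i++
i=3 j=3: A[i]=18<=B[j]=18 take 18, i++
i=4 j=3: A done, take B[j]=18, j++

i=4, j=4, merged so far=[5, 5, 7, 7, 8, 14, 18, 18]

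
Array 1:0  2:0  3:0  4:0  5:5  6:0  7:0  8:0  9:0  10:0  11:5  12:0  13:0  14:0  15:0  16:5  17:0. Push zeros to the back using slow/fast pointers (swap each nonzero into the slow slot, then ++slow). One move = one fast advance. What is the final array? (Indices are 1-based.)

[5, 5, 5, 0, 0, 0, 0, 0, 0, 0, 0, 0, 0, 0, 0, 0, 0]

(s=1,f=1) a[fast]=0 → fast++
(s=1,f=2) a[fast]=0 → fast++
(s=1,f=3) a[fast]=0 → fast++
(s=1,f=4) a[fast]=0 → fast++
(s=1,f=5) a[fast]=5≠0 swap→a[1]=5 → slow++,fast++
(s=2,f=6) a[fast]=0 → fast++
(s=2,f=7) a[fast]=0 → fast++
(s=2,f=8) a[fast]=0 → fast++
(s=2,f=9) a[fast]=0 → fast++
(s=2,f=10) a[fast]=0 → fast++
(s=2,f=11) a[fast]=5≠0 swap→a[2]=5 → slow++,fast++
(s=3,f=12) a[fast]=0 → fast++
(s=3,f=13) a[fast]=0 → fast++
(s=3,f=14) a[fast]=0 → fast++
(s=3,f=15) a[fast]=0 → fast++
(s=3,f=16) a[fast]=5≠0 swap→a[3]=5 → slow++,fast++
(s=4,f=17) a[fast]=0 → fast++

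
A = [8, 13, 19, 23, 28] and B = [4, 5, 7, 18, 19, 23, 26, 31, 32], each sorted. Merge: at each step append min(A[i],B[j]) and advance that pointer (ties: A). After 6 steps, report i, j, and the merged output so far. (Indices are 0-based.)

i=2, j=4, merged so far=[4, 5, 7, 8, 13, 18]

[i=0,j=0] A[i]=8>B[j]=4 take 4 → j++
[i=0,j=1] A[i]=8>B[j]=5 take 5 → j++
[i=0,j=2] A[i]=8>B[j]=7 take 7 → j++
[i=0,j=3] A[i]=8<=B[j]=18 take 8 → i++
[i=1,j=3] A[i]=13<=B[j]=18 take 13 → i++
[i=2,j=3] A[i]=19>B[j]=18 take 18 → j++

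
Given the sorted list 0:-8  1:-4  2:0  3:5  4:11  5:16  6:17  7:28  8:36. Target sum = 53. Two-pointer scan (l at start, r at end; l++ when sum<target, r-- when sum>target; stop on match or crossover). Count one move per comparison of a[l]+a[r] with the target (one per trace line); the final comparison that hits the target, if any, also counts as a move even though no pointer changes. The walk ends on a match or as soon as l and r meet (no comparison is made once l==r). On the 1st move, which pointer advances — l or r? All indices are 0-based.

[0,8] -8+36=28 <53 → l++

l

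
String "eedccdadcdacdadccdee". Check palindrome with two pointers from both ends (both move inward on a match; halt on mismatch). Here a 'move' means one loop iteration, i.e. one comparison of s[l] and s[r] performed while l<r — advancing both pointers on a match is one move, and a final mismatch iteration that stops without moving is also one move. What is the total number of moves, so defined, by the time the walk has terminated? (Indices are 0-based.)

10 moves

[0,19] 'e'=='e' → l++,r--
[1,18] 'e'=='e' → l++,r--
[2,17] 'd'=='d' → l++,r--
[3,16] 'c'=='c' → l++,r--
[4,15] 'c'=='c' → l++,r--
[5,14] 'd'=='d' → l++,r--
[6,13] 'a'=='a' → l++,r--
[7,12] 'd'=='d' → l++,r--
[8,11] 'c'=='c' → l++,r--
[9,10] 'd'!='a' → stop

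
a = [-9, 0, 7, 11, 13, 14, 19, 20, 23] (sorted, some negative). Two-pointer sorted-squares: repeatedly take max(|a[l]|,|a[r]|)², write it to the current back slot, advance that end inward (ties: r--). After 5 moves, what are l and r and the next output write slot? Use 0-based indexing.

l=0, r=3, next write slot=3

[0,8] |-9|<=|23| out[8]=529 → r--
[0,7] |-9|<=|20| out[7]=400 → r--
[0,6] |-9|<=|19| out[6]=361 → r--
[0,5] |-9|<=|14| out[5]=196 → r--
[0,4] |-9|<=|13| out[4]=169 → r--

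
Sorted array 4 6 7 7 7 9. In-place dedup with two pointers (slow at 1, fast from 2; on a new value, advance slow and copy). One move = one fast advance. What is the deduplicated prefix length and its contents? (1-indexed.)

slow=1 fast=2: a[fast]=6≠a[slow]=4 write a[2]=6, slow++,fast++
slow=2 fast=3: a[fast]=7≠a[slow]=6 write a[3]=7, slow++,fast++
slow=3 fast=4: a[fast]=7=a[slow] dup, fast++
slow=3 fast=5: a[fast]=7=a[slow] dup, fast++
slow=3 fast=6: a[fast]=9≠a[slow]=7 write a[4]=9, slow++,fast++

length 4; prefix = [4, 6, 7, 9]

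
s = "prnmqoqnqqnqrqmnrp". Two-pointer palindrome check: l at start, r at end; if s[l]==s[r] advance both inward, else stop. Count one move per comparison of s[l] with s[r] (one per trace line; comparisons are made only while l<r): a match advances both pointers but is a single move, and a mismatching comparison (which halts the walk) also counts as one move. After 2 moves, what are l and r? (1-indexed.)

l=1 r=18: 'p'=='p', l++,r--
l=2 r=17: 'r'=='r', l++,r--

l=3, r=16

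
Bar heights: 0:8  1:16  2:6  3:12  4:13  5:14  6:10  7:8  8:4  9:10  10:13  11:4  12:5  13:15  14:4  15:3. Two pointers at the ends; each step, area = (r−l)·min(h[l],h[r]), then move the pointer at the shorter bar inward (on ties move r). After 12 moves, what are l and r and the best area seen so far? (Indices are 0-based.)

[0,15] min(8,3)*15=45 best=45 * → r--
[0,14] min(8,4)*14=56 best=56 * → r--
[0,13] min(8,15)*13=104 best=104 * → l++
[1,13] min(16,15)*12=180 best=180 * → r--
[1,12] min(16,5)*11=55 best=180 → r--
[1,11] min(16,4)*10=40 best=180 → r--
[1,10] min(16,13)*9=117 best=180 → r--
[1,9] min(16,10)*8=80 best=180 → r--
[1,8] min(16,4)*7=28 best=180 → r--
[1,7] min(16,8)*6=48 best=180 → r--
[1,6] min(16,10)*5=50 best=180 → r--
[1,5] min(16,14)*4=56 best=180 → r--

l=1, r=4, best area=180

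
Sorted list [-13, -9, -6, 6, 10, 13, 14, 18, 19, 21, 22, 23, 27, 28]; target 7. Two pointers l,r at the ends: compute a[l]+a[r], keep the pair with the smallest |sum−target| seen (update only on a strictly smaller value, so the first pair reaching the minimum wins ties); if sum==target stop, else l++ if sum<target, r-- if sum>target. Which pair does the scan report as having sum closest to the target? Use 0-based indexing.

pair (-6, 13) with sum 7 (|Δ|=0)

[0,13] -13+28=15 d=8 * → r--
[0,12] -13+27=14 d=7 * → r--
[0,11] -13+23=10 d=3 * → r--
[0,10] -13+22=9 d=2 * → r--
[0,9] -13+21=8 d=1 * → r--
[0,8] -13+19=6 d=1 → l++
[1,8] -9+19=10 d=3 → r--
[1,7] -9+18=9 d=2 → r--
[1,6] -9+14=5 d=2 → l++
[2,6] -6+14=8 d=1 → r--
[2,5] -6+13=7 d=0 * → stop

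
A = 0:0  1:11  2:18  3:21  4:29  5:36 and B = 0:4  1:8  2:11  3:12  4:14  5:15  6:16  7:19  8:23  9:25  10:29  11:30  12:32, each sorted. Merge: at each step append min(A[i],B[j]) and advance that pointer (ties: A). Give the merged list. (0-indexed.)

[i=0,j=0] A[i]=0<=B[j]=4 take 0 → i++
[i=1,j=0] A[i]=11>B[j]=4 take 4 → j++
[i=1,j=1] A[i]=11>B[j]=8 take 8 → j++
[i=1,j=2] A[i]=11<=B[j]=11 take 11 → i++
[i=2,j=2] A[i]=18>B[j]=11 take 11 → j++
[i=2,j=3] A[i]=18>B[j]=12 take 12 → j++
[i=2,j=4] A[i]=18>B[j]=14 take 14 → j++
[i=2,j=5] A[i]=18>B[j]=15 take 15 → j++
[i=2,j=6] A[i]=18>B[j]=16 take 16 → j++
[i=2,j=7] A[i]=18<=B[j]=19 take 18 → i++
[i=3,j=7] A[i]=21>B[j]=19 take 19 → j++
[i=3,j=8] A[i]=21<=B[j]=23 take 21 → i++
[i=4,j=8] A[i]=29>B[j]=23 take 23 → j++
[i=4,j=9] A[i]=29>B[j]=25 take 25 → j++
[i=4,j=10] A[i]=29<=B[j]=29 take 29 → i++
[i=5,j=10] A[i]=36>B[j]=29 take 29 → j++
[i=5,j=11] A[i]=36>B[j]=30 take 30 → j++
[i=5,j=12] A[i]=36>B[j]=32 take 32 → j++
[i=5,j=13] B done, take A[i]=36 → i++

[0, 4, 8, 11, 11, 12, 14, 15, 16, 18, 19, 21, 23, 25, 29, 29, 30, 32, 36]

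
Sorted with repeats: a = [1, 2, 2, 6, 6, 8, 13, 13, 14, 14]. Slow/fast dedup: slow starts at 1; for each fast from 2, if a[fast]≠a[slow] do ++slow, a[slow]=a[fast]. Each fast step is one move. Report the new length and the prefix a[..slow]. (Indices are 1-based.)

length 6; prefix = [1, 2, 6, 8, 13, 14]

(s=1,f=2) a[fast]=2≠a[slow]=1 write a[2]=2 → slow++,fast++
(s=2,f=3) a[fast]=2=a[slow] dup → fast++
(s=2,f=4) a[fast]=6≠a[slow]=2 write a[3]=6 → slow++,fast++
(s=3,f=5) a[fast]=6=a[slow] dup → fast++
(s=3,f=6) a[fast]=8≠a[slow]=6 write a[4]=8 → slow++,fast++
(s=4,f=7) a[fast]=13≠a[slow]=8 write a[5]=13 → slow++,fast++
(s=5,f=8) a[fast]=13=a[slow] dup → fast++
(s=5,f=9) a[fast]=14≠a[slow]=13 write a[6]=14 → slow++,fast++
(s=6,f=10) a[fast]=14=a[slow] dup → fast++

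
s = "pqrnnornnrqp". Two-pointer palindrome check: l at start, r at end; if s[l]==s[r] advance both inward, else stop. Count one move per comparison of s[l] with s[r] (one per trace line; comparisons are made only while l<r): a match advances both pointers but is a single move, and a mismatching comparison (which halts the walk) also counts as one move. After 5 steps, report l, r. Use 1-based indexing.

l=6, r=7

l=1 r=12: 'p'=='p', l++,r--
l=2 r=11: 'q'=='q', l++,r--
l=3 r=10: 'r'=='r', l++,r--
l=4 r=9: 'n'=='n', l++,r--
l=5 r=8: 'n'=='n', l++,r--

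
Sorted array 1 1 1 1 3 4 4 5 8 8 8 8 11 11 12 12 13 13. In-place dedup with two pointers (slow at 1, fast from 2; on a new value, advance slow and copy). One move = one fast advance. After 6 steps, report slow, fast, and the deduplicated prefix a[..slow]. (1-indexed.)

slow=3, fast=8, prefix=[1, 3, 4]

(s=1,f=2) a[fast]=1=a[slow] dup → fast++
(s=1,f=3) a[fast]=1=a[slow] dup → fast++
(s=1,f=4) a[fast]=1=a[slow] dup → fast++
(s=1,f=5) a[fast]=3≠a[slow]=1 write a[2]=3 → slow++,fast++
(s=2,f=6) a[fast]=4≠a[slow]=3 write a[3]=4 → slow++,fast++
(s=3,f=7) a[fast]=4=a[slow] dup → fast++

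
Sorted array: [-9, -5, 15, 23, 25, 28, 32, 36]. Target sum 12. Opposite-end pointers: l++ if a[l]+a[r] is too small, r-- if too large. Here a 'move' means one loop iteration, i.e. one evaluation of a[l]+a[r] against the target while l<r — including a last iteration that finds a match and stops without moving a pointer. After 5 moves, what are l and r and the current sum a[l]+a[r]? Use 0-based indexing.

l=0 r=7: -9+36=27 >12, r--
l=0 r=6: -9+32=23 >12, r--
l=0 r=5: -9+28=19 >12, r--
l=0 r=4: -9+25=16 >12, r--
l=0 r=3: -9+23=14 >12, r--

l=0, r=2, sum=6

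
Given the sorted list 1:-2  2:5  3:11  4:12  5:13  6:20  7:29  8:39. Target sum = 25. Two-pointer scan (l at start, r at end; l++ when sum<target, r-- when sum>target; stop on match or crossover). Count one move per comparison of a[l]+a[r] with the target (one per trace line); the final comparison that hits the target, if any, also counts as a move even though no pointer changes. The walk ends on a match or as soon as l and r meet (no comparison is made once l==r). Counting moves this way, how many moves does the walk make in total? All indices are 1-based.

l=1 r=8: -2+39=37 >25, r--
l=1 r=7: -2+29=27 >25, r--
l=1 r=6: -2+20=18 <25, l++
l=2 r=6: 5+20=25, found

4 moves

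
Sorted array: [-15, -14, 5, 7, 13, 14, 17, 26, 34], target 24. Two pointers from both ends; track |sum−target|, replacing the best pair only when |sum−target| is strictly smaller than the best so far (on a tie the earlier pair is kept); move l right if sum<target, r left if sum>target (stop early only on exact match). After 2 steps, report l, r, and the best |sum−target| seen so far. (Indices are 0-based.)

l=2, r=8, best |Δ|=4

l=0 r=8: -15+34=19 d=5 *, l++
l=1 r=8: -14+34=20 d=4 *, l++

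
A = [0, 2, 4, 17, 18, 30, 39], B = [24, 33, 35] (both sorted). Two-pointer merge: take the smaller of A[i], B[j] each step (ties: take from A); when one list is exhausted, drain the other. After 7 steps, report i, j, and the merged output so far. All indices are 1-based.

i=7, j=2, merged so far=[0, 2, 4, 17, 18, 24, 30]

[i=1,j=1] A[i]=0<=B[j]=24 take 0 → i++
[i=2,j=1] A[i]=2<=B[j]=24 take 2 → i++
[i=3,j=1] A[i]=4<=B[j]=24 take 4 → i++
[i=4,j=1] A[i]=17<=B[j]=24 take 17 → i++
[i=5,j=1] A[i]=18<=B[j]=24 take 18 → i++
[i=6,j=1] A[i]=30>B[j]=24 take 24 → j++
[i=6,j=2] A[i]=30<=B[j]=33 take 30 → i++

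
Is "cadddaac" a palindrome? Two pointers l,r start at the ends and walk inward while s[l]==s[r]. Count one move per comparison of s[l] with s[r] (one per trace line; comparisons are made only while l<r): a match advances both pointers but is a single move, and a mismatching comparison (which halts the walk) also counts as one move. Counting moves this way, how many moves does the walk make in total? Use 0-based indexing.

3 moves

l=0 r=7: 'c'=='c', l++,r--
l=1 r=6: 'a'=='a', l++,r--
l=2 r=5: 'd'!='a', stop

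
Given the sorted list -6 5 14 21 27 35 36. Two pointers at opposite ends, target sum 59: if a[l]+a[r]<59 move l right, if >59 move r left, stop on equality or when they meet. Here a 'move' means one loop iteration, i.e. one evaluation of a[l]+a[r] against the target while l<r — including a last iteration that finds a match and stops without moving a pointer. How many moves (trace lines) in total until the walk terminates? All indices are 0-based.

6 moves

[0,6] -6+36=30 <59 → l++
[1,6] 5+36=41 <59 → l++
[2,6] 14+36=50 <59 → l++
[3,6] 21+36=57 <59 → l++
[4,6] 27+36=63 >59 → r--
[4,5] 27+35=62 >59 → r--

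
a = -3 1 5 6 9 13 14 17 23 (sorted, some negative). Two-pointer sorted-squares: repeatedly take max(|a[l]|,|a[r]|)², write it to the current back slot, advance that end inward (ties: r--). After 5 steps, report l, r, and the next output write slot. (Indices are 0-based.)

[0,8] |-3|<=|23| out[8]=529 → r--
[0,7] |-3|<=|17| out[7]=289 → r--
[0,6] |-3|<=|14| out[6]=196 → r--
[0,5] |-3|<=|13| out[5]=169 → r--
[0,4] |-3|<=|9| out[4]=81 → r--

l=0, r=3, next write slot=3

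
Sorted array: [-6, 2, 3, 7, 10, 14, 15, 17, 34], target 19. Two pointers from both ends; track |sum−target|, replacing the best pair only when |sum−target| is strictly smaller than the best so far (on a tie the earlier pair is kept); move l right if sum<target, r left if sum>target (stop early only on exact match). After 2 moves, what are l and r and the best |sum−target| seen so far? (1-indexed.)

l=1 r=9: -6+34=28 d=9 *, r--
l=1 r=8: -6+17=11 d=8 *, l++

l=2, r=8, best |Δ|=8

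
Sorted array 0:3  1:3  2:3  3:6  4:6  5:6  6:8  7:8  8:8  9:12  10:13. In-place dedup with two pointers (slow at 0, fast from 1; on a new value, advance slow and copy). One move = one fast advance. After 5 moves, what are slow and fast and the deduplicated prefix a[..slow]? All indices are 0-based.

slow=1, fast=6, prefix=[3, 6]

(s=0,f=1) a[fast]=3=a[slow] dup → fast++
(s=0,f=2) a[fast]=3=a[slow] dup → fast++
(s=0,f=3) a[fast]=6≠a[slow]=3 write a[1]=6 → slow++,fast++
(s=1,f=4) a[fast]=6=a[slow] dup → fast++
(s=1,f=5) a[fast]=6=a[slow] dup → fast++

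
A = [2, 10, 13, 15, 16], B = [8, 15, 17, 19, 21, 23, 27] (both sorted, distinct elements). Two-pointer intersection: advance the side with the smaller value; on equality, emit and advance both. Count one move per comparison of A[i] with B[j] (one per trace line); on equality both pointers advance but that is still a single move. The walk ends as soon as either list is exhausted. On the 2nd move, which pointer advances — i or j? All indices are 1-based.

i=1 j=1: 2<8, i++
i=2 j=1: 10>8, j++

j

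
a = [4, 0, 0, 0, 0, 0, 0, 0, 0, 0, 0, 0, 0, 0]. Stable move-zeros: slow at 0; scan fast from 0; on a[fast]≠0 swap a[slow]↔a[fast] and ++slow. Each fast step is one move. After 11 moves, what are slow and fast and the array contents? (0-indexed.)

slow=1, fast=11, a=[4, 0, 0, 0, 0, 0, 0, 0, 0, 0, 0, 0, 0, 0]

(s=0,f=0) a[fast]=4≠0 swap→a[0]=4 → slow++,fast++
(s=1,f=1) a[fast]=0 → fast++
(s=1,f=2) a[fast]=0 → fast++
(s=1,f=3) a[fast]=0 → fast++
(s=1,f=4) a[fast]=0 → fast++
(s=1,f=5) a[fast]=0 → fast++
(s=1,f=6) a[fast]=0 → fast++
(s=1,f=7) a[fast]=0 → fast++
(s=1,f=8) a[fast]=0 → fast++
(s=1,f=9) a[fast]=0 → fast++
(s=1,f=10) a[fast]=0 → fast++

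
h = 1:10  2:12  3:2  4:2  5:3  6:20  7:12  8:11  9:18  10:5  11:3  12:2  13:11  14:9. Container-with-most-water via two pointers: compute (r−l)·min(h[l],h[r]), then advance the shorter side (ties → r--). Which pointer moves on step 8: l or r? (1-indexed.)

[1,14] min(10,9)*13=117 best=117 * → r--
[1,13] min(10,11)*12=120 best=120 * → l++
[2,13] min(12,11)*11=121 best=121 * → r--
[2,12] min(12,2)*10=20 best=121 → r--
[2,11] min(12,3)*9=27 best=121 → r--
[2,10] min(12,5)*8=40 best=121 → r--
[2,9] min(12,18)*7=84 best=121 → l++
[3,9] min(2,18)*6=12 best=121 → l++

l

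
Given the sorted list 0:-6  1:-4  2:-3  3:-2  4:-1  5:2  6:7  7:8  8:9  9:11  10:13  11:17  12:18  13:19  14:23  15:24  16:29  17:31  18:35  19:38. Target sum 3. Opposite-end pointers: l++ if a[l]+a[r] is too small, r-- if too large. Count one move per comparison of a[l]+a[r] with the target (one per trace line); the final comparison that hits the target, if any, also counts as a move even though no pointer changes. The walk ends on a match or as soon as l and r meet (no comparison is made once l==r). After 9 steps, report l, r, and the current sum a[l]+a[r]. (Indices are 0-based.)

l=0, r=10, sum=7

[0,19] -6+38=32 >3 → r--
[0,18] -6+35=29 >3 → r--
[0,17] -6+31=25 >3 → r--
[0,16] -6+29=23 >3 → r--
[0,15] -6+24=18 >3 → r--
[0,14] -6+23=17 >3 → r--
[0,13] -6+19=13 >3 → r--
[0,12] -6+18=12 >3 → r--
[0,11] -6+17=11 >3 → r--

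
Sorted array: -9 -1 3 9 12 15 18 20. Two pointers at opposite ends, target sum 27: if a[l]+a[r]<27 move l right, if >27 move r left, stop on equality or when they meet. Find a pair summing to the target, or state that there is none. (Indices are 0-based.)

(9, 18)

[0,7] -9+20=11 <27 → l++
[1,7] -1+20=19 <27 → l++
[2,7] 3+20=23 <27 → l++
[3,7] 9+20=29 >27 → r--
[3,6] 9+18=27 → found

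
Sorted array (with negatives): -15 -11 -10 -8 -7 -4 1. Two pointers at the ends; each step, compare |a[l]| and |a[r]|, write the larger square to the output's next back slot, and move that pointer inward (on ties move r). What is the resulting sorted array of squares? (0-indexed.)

[0,6] |-15|>|1| out[6]=225 → l++
[1,6] |-11|>|1| out[5]=121 → l++
[2,6] |-10|>|1| out[4]=100 → l++
[3,6] |-8|>|1| out[3]=64 → l++
[4,6] |-7|>|1| out[2]=49 → l++
[5,6] |-4|>|1| out[1]=16 → l++
[6,6] |1|<=|1| out[0]=1 → r--

[1, 16, 49, 64, 100, 121, 225]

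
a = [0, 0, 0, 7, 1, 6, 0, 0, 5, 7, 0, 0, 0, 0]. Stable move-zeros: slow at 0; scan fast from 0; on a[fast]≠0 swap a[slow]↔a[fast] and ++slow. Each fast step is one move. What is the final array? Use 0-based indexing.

[7, 1, 6, 5, 7, 0, 0, 0, 0, 0, 0, 0, 0, 0]

slow=0 fast=0: a[fast]=0, fast++
slow=0 fast=1: a[fast]=0, fast++
slow=0 fast=2: a[fast]=0, fast++
slow=0 fast=3: a[fast]=7≠0 swap→a[0]=7, slow++,fast++
slow=1 fast=4: a[fast]=1≠0 swap→a[1]=1, slow++,fast++
slow=2 fast=5: a[fast]=6≠0 swap→a[2]=6, slow++,fast++
slow=3 fast=6: a[fast]=0, fast++
slow=3 fast=7: a[fast]=0, fast++
slow=3 fast=8: a[fast]=5≠0 swap→a[3]=5, slow++,fast++
slow=4 fast=9: a[fast]=7≠0 swap→a[4]=7, slow++,fast++
slow=5 fast=10: a[fast]=0, fast++
slow=5 fast=11: a[fast]=0, fast++
slow=5 fast=12: a[fast]=0, fast++
slow=5 fast=13: a[fast]=0, fast++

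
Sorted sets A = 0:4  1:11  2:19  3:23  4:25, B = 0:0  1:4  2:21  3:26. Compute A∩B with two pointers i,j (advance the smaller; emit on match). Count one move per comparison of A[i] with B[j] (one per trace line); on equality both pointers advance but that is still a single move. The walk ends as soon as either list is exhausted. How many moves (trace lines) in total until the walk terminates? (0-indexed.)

[i=0,j=0] 4>0 → j++
[i=0,j=1] 4==4 emit → i++,j++
[i=1,j=2] 11<21 → i++
[i=2,j=2] 19<21 → i++
[i=3,j=2] 23>21 → j++
[i=3,j=3] 23<26 → i++
[i=4,j=3] 25<26 → i++

7 moves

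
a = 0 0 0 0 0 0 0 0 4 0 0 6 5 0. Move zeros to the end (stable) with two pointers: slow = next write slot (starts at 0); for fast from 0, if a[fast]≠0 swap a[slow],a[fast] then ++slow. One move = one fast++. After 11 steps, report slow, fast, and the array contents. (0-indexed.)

slow=0 fast=0: a[fast]=0, fast++
slow=0 fast=1: a[fast]=0, fast++
slow=0 fast=2: a[fast]=0, fast++
slow=0 fast=3: a[fast]=0, fast++
slow=0 fast=4: a[fast]=0, fast++
slow=0 fast=5: a[fast]=0, fast++
slow=0 fast=6: a[fast]=0, fast++
slow=0 fast=7: a[fast]=0, fast++
slow=0 fast=8: a[fast]=4≠0 swap→a[0]=4, slow++,fast++
slow=1 fast=9: a[fast]=0, fast++
slow=1 fast=10: a[fast]=0, fast++

slow=1, fast=11, a=[4, 0, 0, 0, 0, 0, 0, 0, 0, 0, 0, 6, 5, 0]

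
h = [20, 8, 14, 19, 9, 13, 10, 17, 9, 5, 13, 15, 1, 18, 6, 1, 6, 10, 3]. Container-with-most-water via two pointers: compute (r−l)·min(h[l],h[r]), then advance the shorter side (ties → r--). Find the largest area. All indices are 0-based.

max area = 234

l=0 r=18: min(20,3)*18=54 best=54 *, r--
l=0 r=17: min(20,10)*17=170 best=170 *, r--
l=0 r=16: min(20,6)*16=96 best=170, r--
l=0 r=15: min(20,1)*15=15 best=170, r--
l=0 r=14: min(20,6)*14=84 best=170, r--
l=0 r=13: min(20,18)*13=234 best=234 *, r--
l=0 r=12: min(20,1)*12=12 best=234, r--
l=0 r=11: min(20,15)*11=165 best=234, r--
l=0 r=10: min(20,13)*10=130 best=234, r--
l=0 r=9: min(20,5)*9=45 best=234, r--
l=0 r=8: min(20,9)*8=72 best=234, r--
l=0 r=7: min(20,17)*7=119 best=234, r--
l=0 r=6: min(20,10)*6=60 best=234, r--
l=0 r=5: min(20,13)*5=65 best=234, r--
l=0 r=4: min(20,9)*4=36 best=234, r--
l=0 r=3: min(20,19)*3=57 best=234, r--
l=0 r=2: min(20,14)*2=28 best=234, r--
l=0 r=1: min(20,8)*1=8 best=234, r--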